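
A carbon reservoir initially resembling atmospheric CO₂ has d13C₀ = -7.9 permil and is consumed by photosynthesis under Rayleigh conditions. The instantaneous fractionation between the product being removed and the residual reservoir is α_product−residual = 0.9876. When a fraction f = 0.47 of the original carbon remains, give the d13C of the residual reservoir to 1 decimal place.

Rayleigh residual: δ_res = (δ₀ + 1000)·f^(α−1) − 1000
α − 1 = -0.01240
f^(α−1) = 0.47^(-0.01240) = 1.009406
δ_res = (-7.9 + 1000) × 1.009406 − 1000 = 1001.432 − 1000 = 1.43 permil

1.4 permil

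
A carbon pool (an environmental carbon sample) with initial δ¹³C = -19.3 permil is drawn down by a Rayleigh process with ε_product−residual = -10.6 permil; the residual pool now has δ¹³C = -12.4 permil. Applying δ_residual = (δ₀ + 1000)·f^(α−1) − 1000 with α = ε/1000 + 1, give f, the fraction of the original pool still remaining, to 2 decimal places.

0.52

α − 1 = ε/1000 = -0.0106
(δ_res + 1000)/(δ₀ + 1000) = (-12.4 + 1000)/(-19.3 + 1000) = 987.6/980.7 = 1.007036
f = 1.007036^(1/-0.0106) = exp(ln(1.007036)/-0.0106) = exp(0.00701/-0.0106)
f = exp(-0.6614) = 0.5161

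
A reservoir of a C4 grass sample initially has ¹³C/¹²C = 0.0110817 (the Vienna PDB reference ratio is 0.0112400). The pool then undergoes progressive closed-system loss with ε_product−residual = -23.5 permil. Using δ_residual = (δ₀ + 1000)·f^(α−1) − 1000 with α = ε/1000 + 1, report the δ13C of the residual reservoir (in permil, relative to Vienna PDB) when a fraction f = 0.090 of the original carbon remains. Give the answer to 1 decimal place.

δ₀ = (0.0110817/0.0112400 − 1)×1000 = (0.985916 − 1)×1000 = -14.084 permil
α − 1 = ε/1000 = -0.0235
f^(α−1) = 0.090^(-0.0235) = 1.058218
δ_res = (-14.084 + 1000) × 1.058218 − 1000 = 1043.315 − 1000 = 43.31 permil

43.3 permil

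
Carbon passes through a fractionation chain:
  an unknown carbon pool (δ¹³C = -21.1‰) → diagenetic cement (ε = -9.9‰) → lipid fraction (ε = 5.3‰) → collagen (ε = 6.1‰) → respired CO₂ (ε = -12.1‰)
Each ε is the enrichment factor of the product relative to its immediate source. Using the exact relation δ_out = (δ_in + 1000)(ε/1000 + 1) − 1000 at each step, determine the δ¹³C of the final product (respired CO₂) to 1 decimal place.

step 1: δ = (-21.10 + 1000)·(-9.9/1000 + 1) − 1000 = -30.79‰
step 2: δ = (-30.79 + 1000)·(5.3/1000 + 1) − 1000 = -25.65‰
step 3: δ = (-25.65 + 1000)·(6.1/1000 + 1) − 1000 = -19.71‰
step 4: δ = (-19.71 + 1000)·(-12.1/1000 + 1) − 1000 = -31.57‰

-31.6‰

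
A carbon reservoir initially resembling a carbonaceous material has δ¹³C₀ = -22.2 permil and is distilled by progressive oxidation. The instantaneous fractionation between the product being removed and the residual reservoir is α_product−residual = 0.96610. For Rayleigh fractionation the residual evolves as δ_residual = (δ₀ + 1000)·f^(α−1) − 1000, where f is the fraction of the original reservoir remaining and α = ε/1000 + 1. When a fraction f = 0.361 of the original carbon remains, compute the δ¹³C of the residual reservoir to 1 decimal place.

12.2 permil

Rayleigh residual: δ_res = (δ₀ + 1000)·f^(α−1) − 1000
α − 1 = -0.03390
f^(α−1) = 0.361^(-0.03390) = 1.035143
δ_res = (-22.2 + 1000) × 1.035143 − 1000 = 1012.163 − 1000 = 12.16 permil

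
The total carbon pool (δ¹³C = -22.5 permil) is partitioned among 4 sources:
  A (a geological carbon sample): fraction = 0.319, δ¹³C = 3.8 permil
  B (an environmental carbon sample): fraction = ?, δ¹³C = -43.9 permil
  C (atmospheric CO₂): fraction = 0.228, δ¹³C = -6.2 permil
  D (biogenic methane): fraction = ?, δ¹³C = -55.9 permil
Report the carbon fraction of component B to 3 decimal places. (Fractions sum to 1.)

0.252

Let f_B and f_D be the unknown fractions; fractions sum to 1 so f_B + f_D = 0.453.
Mass balance: Σ fᵢ·δᵢ = δ_bulk ⇒ f_B·(-43.9) + f_D·(-55.9) = -22.5 − (-0.201) = -22.299
Substitute f_D = 0.453 − f_B:
f_B·(-43.9 − -55.9) = -22.299 − 0.453×(-55.9) = 3.024
f_B = 3.024 / 12.0 = 0.2520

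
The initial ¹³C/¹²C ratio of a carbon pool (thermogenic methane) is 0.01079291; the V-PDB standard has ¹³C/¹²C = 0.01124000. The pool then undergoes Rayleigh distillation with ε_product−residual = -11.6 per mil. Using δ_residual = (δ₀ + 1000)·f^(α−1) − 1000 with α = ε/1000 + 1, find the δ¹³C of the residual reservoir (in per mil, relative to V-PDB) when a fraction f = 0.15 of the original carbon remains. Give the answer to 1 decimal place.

δ₀ = (0.01079291/0.01124000 − 1)×1000 = (0.960223 − 1)×1000 = -39.777 per mil
α − 1 = ε/1000 = -0.0116
f^(α−1) = 0.15^(-0.0116) = 1.022251
δ_res = (-39.777 + 1000) × 1.022251 − 1000 = 981.589 − 1000 = -18.41 per mil

-18.4 per mil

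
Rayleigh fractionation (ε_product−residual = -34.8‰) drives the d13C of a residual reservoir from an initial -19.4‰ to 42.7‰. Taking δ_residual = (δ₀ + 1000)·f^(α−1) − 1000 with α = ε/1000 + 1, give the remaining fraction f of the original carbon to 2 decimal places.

0.17

α − 1 = ε/1000 = -0.0348
(δ_res + 1000)/(δ₀ + 1000) = (42.7 + 1000)/(-19.4 + 1000) = 1042.7/980.6 = 1.063329
f = 1.063329^(1/-0.0348) = exp(ln(1.063329)/-0.0348) = exp(0.06140/-0.0348)
f = exp(-1.7645) = 0.1713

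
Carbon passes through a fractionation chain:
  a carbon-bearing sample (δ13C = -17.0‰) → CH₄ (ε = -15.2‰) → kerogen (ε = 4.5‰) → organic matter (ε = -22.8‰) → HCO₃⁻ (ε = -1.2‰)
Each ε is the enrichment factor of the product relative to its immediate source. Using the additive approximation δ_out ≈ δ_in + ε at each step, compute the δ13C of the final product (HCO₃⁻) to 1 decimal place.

-51.7‰

step 1: δ ≈ -17.0 + (-15.2) = -32.2‰
step 2: δ ≈ -32.2 + (4.5) = -27.7‰
step 3: δ ≈ -27.7 + (-22.8) = -50.5‰
step 4: δ ≈ -50.5 + (-1.2) = -51.7‰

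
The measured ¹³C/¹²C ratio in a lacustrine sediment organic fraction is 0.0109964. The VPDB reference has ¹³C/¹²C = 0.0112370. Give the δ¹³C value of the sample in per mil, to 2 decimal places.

-21.41 per mil

δ¹³C = (R_sample / R_standard − 1) × 1000
R_sample / R_standard = 0.0109964 / 0.0112370 = 0.978589
δ¹³C = (0.978589 − 1) × 1000 = -21.411 per mil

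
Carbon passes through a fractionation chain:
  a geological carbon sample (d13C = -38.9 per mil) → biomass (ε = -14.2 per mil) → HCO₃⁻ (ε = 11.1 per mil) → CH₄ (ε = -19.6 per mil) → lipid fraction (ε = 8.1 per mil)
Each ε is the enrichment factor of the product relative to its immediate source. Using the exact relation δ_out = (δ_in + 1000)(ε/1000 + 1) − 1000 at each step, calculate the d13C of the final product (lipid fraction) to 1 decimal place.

step 1: δ = (-38.90 + 1000)·(-14.2/1000 + 1) − 1000 = -52.55 per mil
step 2: δ = (-52.55 + 1000)·(11.1/1000 + 1) − 1000 = -42.03 per mil
step 3: δ = (-42.03 + 1000)·(-19.6/1000 + 1) − 1000 = -60.81 per mil
step 4: δ = (-60.81 + 1000)·(8.1/1000 + 1) − 1000 = -53.20 per mil

-53.2 per mil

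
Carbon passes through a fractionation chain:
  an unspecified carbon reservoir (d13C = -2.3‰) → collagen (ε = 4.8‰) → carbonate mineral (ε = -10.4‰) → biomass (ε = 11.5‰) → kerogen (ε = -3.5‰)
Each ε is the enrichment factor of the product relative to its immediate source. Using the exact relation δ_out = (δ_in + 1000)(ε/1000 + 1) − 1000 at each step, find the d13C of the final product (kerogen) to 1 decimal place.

0.0‰

step 1: δ = (-2.30 + 1000)·(4.8/1000 + 1) − 1000 = 2.49‰
step 2: δ = (2.49 + 1000)·(-10.4/1000 + 1) − 1000 = -7.94‰
step 3: δ = (-7.94 + 1000)·(11.5/1000 + 1) − 1000 = 3.47‰
step 4: δ = (3.47 + 1000)·(-3.5/1000 + 1) − 1000 = -0.04‰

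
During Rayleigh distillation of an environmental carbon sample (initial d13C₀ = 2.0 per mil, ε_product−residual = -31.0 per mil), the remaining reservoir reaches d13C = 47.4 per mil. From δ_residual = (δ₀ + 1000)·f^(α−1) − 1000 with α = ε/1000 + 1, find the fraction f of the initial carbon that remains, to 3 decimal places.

0.239

α − 1 = ε/1000 = -0.0310
(δ_res + 1000)/(δ₀ + 1000) = (47.4 + 1000)/(2.0 + 1000) = 1047.4/1002.0 = 1.045309
f = 1.045309^(1/-0.0310) = exp(ln(1.045309)/-0.0310) = exp(0.04431/-0.0310)
f = exp(-1.4294) = 0.2394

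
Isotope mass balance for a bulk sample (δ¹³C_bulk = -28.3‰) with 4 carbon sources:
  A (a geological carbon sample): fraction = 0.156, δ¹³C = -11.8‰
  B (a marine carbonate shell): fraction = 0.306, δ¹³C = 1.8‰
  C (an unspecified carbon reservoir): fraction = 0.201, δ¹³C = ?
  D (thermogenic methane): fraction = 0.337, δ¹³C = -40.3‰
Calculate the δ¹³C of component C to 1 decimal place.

Isotope mass balance: δ_bulk = Σ fᵢ·δᵢ.
-28.3 = 0.156×(-11.8) + 0.306×(1.8) + 0.201×δ_C + 0.337×(-40.3)
0.201·δ_C = -28.3 − (-14.871) = -13.429
δ_C = -13.429 / 0.201 = -66.81‰

-66.8‰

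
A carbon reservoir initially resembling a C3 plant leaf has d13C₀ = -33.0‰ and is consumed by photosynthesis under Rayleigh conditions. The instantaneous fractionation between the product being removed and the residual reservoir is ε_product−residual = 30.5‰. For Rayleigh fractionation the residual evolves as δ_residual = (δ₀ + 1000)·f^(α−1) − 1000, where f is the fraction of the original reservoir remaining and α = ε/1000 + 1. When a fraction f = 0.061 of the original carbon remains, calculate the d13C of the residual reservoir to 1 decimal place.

-112.1‰

Rayleigh residual: δ_res = (δ₀ + 1000)·f^(α−1) − 1000
α = ε/1000 + 1 = 1.03050, so α − 1 = 0.03050
f^(α−1) = 0.061^(0.03050) = 0.918232
δ_res = (-33.0 + 1000) × 0.918232 − 1000 = 887.931 − 1000 = -112.07‰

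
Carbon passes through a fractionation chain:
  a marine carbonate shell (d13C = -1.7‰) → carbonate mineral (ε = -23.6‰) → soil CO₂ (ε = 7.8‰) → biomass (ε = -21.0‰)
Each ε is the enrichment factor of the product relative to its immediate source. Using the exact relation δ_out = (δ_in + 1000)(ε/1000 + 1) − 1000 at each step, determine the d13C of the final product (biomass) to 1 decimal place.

step 1: δ = (-1.70 + 1000)·(-23.6/1000 + 1) − 1000 = -25.26‰
step 2: δ = (-25.26 + 1000)·(7.8/1000 + 1) − 1000 = -17.66‰
step 3: δ = (-17.66 + 1000)·(-21.0/1000 + 1) − 1000 = -38.29‰

-38.3‰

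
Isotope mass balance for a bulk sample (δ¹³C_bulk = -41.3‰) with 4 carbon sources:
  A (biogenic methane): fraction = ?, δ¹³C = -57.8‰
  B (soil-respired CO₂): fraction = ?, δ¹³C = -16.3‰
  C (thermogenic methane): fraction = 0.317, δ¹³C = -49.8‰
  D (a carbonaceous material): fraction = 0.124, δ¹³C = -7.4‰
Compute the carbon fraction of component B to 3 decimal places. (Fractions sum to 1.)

0.186

Let f_B and f_A be the unknown fractions; fractions sum to 1 so f_B + f_A = 0.559.
Mass balance: Σ fᵢ·δᵢ = δ_bulk ⇒ f_B·(-16.3) + f_A·(-57.8) = -41.3 − (-16.704) = -24.596
Substitute f_A = 0.559 − f_B:
f_B·(-16.3 − -57.8) = -24.596 − 0.559×(-57.8) = 7.714
f_B = 7.714 / 41.5 = 0.1859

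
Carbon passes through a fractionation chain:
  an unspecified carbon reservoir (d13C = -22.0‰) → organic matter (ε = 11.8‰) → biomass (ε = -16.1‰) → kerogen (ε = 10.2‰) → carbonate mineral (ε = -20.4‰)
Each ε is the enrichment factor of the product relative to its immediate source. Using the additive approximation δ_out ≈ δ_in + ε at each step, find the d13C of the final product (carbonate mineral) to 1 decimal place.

step 1: δ ≈ -22.0 + (11.8) = -10.2‰
step 2: δ ≈ -10.2 + (-16.1) = -26.3‰
step 3: δ ≈ -26.3 + (10.2) = -16.1‰
step 4: δ ≈ -16.1 + (-20.4) = -36.5‰

-36.5‰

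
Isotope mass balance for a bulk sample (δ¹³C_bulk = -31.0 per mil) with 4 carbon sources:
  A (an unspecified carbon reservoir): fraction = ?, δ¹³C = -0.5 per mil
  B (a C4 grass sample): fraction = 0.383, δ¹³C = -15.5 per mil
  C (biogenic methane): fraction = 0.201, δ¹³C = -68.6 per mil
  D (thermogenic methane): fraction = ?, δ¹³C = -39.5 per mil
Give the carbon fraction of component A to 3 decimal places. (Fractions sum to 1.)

Let f_A and f_D be the unknown fractions; fractions sum to 1 so f_A + f_D = 0.416.
Mass balance: Σ fᵢ·δᵢ = δ_bulk ⇒ f_A·(-0.5) + f_D·(-39.5) = -31.0 − (-19.725) = -11.275
Substitute f_D = 0.416 − f_A:
f_A·(-0.5 − -39.5) = -11.275 − 0.416×(-39.5) = 5.157
f_A = 5.157 / 39.0 = 0.1322

0.132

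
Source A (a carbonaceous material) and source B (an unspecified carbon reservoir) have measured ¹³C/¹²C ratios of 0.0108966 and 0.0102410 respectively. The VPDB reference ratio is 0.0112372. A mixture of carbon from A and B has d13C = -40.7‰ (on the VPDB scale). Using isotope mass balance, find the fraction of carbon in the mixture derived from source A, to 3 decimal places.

0.822

δ_A = (0.0108966/0.0112372 − 1)×1000 = (0.969690 − 1)×1000 = -30.310‰
δ_B = (0.0102410/0.0112372 − 1)×1000 = (0.911348 − 1)×1000 = -88.652‰
f_A = (δ_mix − δ_B)/(δ_A − δ_B) = (-40.7 − (-88.652))/(-30.310 − (-88.652))
f_A = 47.952 / 58.342 = 0.8219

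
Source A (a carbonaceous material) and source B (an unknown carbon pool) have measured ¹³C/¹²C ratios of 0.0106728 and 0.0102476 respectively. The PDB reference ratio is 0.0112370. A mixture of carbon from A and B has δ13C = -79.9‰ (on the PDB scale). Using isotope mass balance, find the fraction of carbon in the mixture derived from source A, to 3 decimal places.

δ_A = (0.0106728/0.0112370 − 1)×1000 = (0.949791 − 1)×1000 = -50.209‰
δ_B = (0.0102476/0.0112370 − 1)×1000 = (0.911952 − 1)×1000 = -88.048‰
f_A = (δ_mix − δ_B)/(δ_A − δ_B) = (-79.9 − (-88.048))/(-50.209 − (-88.048))
f_A = 8.148 / 37.839 = 0.2153

0.215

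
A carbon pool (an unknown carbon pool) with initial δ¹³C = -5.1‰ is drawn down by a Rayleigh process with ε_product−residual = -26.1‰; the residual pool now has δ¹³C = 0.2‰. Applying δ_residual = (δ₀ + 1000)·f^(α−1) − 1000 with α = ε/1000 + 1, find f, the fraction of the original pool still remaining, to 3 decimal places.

α − 1 = ε/1000 = -0.0261
(δ_res + 1000)/(δ₀ + 1000) = (0.2 + 1000)/(-5.1 + 1000) = 1000.2/994.9 = 1.005327
f = 1.005327^(1/-0.0261) = exp(ln(1.005327)/-0.0261) = exp(0.00531/-0.0261)
f = exp(-0.2036) = 0.8158

0.816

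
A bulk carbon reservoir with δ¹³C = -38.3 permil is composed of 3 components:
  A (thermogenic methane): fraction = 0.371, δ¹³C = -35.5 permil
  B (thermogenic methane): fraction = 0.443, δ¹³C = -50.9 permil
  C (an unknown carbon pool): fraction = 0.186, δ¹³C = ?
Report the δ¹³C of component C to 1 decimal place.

Isotope mass balance: δ_bulk = Σ fᵢ·δᵢ.
-38.3 = 0.371×(-35.5) + 0.443×(-50.9) + 0.186×δ_C
0.186·δ_C = -38.3 − (-35.719) = -2.581
δ_C = -2.581 / 0.186 = -13.88 permil

-13.9 permil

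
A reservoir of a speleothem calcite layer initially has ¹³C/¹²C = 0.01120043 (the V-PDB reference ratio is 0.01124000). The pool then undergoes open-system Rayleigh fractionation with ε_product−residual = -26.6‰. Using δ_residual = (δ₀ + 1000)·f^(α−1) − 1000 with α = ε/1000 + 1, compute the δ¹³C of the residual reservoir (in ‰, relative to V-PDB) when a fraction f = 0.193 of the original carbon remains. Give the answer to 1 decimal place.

41.1‰

δ₀ = (0.01120043/0.01124000 − 1)×1000 = (0.996480 − 1)×1000 = -3.520‰
α − 1 = ε/1000 = -0.0266
f^(α−1) = 0.193^(-0.0266) = 1.044730
δ_res = (-3.520 + 1000) × 1.044730 − 1000 = 1041.052 − 1000 = 41.05‰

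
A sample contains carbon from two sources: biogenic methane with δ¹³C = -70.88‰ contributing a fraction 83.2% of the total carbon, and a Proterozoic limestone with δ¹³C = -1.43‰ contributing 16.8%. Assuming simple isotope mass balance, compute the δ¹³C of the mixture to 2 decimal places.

δ_mix = f_A·δ_A + f_B·δ_B
δ_mix = 0.832 × (-70.88) + 0.168 × (-1.43)
δ_mix = -58.972 + -0.240 = -59.212‰

-59.21‰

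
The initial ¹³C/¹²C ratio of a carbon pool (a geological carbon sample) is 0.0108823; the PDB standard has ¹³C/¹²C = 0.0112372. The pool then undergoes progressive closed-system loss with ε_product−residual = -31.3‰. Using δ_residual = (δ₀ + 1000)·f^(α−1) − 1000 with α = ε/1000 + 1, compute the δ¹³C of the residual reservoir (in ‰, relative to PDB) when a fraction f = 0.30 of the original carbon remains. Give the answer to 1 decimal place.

δ₀ = (0.0108823/0.0112372 − 1)×1000 = (0.968417 − 1)×1000 = -31.583‰
α − 1 = ε/1000 = -0.0313
f^(α−1) = 0.30^(-0.0313) = 1.038403
δ_res = (-31.583 + 1000) × 1.038403 − 1000 = 1005.608 − 1000 = 5.61‰

5.6‰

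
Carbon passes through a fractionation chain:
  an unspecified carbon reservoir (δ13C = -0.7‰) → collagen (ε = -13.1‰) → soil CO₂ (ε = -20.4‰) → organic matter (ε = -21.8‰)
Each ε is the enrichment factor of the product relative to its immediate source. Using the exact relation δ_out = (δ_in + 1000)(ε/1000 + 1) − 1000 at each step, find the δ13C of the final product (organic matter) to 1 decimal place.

step 1: δ = (-0.70 + 1000)·(-13.1/1000 + 1) − 1000 = -13.79‰
step 2: δ = (-13.79 + 1000)·(-20.4/1000 + 1) − 1000 = -33.91‰
step 3: δ = (-33.91 + 1000)·(-21.8/1000 + 1) − 1000 = -54.97‰

-55.0‰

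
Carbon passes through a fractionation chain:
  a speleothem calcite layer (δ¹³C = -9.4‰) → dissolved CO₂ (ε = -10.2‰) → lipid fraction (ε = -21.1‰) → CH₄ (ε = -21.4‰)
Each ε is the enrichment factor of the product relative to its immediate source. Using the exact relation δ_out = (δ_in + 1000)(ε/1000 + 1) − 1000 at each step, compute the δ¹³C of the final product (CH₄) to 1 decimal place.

-60.7‰

step 1: δ = (-9.40 + 1000)·(-10.2/1000 + 1) − 1000 = -19.50‰
step 2: δ = (-19.50 + 1000)·(-21.1/1000 + 1) − 1000 = -40.19‰
step 3: δ = (-40.19 + 1000)·(-21.4/1000 + 1) − 1000 = -60.73‰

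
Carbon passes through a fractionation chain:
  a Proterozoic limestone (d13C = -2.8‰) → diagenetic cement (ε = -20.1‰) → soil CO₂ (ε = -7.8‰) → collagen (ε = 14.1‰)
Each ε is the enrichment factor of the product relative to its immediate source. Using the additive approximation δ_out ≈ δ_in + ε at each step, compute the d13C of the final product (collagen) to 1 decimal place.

step 1: δ ≈ -2.8 + (-20.1) = -22.9‰
step 2: δ ≈ -22.9 + (-7.8) = -30.7‰
step 3: δ ≈ -30.7 + (14.1) = -16.6‰

-16.6‰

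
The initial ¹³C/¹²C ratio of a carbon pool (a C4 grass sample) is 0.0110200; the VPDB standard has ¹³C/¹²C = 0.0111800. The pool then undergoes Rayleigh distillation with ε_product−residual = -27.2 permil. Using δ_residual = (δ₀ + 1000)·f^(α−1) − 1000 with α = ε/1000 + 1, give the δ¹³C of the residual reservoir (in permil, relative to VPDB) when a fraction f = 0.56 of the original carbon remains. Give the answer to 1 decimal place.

δ₀ = (0.0110200/0.0111800 − 1)×1000 = (0.985689 − 1)×1000 = -14.311 permil
α − 1 = ε/1000 = -0.0272
f^(α−1) = 0.56^(-0.0272) = 1.015896
δ_res = (-14.311 + 1000) × 1.015896 − 1000 = 1001.357 − 1000 = 1.36 permil

1.4 permil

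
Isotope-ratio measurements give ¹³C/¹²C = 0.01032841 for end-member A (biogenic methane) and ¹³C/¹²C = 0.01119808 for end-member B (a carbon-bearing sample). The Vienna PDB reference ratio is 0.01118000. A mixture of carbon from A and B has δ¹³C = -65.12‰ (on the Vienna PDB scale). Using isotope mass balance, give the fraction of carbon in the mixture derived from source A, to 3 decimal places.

δ_A = (0.01032841/0.01118000 − 1)×1000 = (0.923829 − 1)×1000 = -76.171‰
δ_B = (0.01119808/0.01118000 − 1)×1000 = (1.001617 − 1)×1000 = 1.617‰
f_A = (δ_mix − δ_B)/(δ_A − δ_B) = (-65.12 − (1.617))/(-76.171 − (1.617))
f_A = -66.737 / -77.788 = 0.8579

0.858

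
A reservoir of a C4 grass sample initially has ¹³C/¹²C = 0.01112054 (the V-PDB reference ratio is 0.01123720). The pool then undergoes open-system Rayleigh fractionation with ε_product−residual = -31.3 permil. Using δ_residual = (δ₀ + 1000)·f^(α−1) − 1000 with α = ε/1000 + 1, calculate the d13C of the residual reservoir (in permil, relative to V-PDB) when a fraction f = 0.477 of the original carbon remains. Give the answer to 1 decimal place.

δ₀ = (0.01112054/0.01123720 − 1)×1000 = (0.989618 − 1)×1000 = -10.382 permil
α − 1 = ε/1000 = -0.0313
f^(α−1) = 0.477^(-0.0313) = 1.023440
δ_res = (-10.382 + 1000) × 1.023440 − 1000 = 1012.815 − 1000 = 12.82 permil

12.8 permil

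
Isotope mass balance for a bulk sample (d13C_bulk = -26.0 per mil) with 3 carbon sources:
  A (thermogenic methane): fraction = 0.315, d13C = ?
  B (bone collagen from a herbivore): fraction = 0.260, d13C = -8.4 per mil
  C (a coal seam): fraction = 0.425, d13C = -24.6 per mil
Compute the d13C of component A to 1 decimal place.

Isotope mass balance: δ_bulk = Σ fᵢ·δᵢ.
-26.0 = 0.315×δ_A + 0.260×(-8.4) + 0.425×(-24.6)
0.315·δ_A = -26.0 − (-12.639) = -13.361
δ_A = -13.361 / 0.315 = -42.42 per mil

-42.4 per mil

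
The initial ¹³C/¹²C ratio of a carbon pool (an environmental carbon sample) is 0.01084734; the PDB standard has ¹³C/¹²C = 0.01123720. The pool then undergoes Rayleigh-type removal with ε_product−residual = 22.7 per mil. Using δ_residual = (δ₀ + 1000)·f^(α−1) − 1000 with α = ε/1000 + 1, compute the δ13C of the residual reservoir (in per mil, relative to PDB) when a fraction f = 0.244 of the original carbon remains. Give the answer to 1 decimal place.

-65.1 per mil

δ₀ = (0.01084734/0.01123720 − 1)×1000 = (0.965306 − 1)×1000 = -34.694 per mil
α − 1 = ε/1000 = 0.0227
f^(α−1) = 0.244^(0.0227) = 0.968487
δ_res = (-34.694 + 1000) × 0.968487 − 1000 = 934.887 − 1000 = -65.11 per mil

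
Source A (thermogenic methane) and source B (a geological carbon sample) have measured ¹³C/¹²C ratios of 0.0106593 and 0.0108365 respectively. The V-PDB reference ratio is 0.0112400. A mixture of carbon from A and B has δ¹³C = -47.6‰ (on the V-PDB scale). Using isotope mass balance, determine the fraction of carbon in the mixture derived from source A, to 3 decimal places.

δ_A = (0.0106593/0.0112400 − 1)×1000 = (0.948336 − 1)×1000 = -51.664‰
δ_B = (0.0108365/0.0112400 − 1)×1000 = (0.964101 − 1)×1000 = -35.899‰
f_A = (δ_mix − δ_B)/(δ_A − δ_B) = (-47.6 − (-35.899))/(-51.664 − (-35.899))
f_A = -11.701 / -15.765 = 0.7422

0.742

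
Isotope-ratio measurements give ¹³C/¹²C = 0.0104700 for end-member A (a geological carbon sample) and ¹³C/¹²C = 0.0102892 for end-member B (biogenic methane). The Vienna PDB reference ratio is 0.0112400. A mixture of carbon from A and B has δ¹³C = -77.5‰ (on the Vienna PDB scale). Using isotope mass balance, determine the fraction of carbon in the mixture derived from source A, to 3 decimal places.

0.441

δ_A = (0.0104700/0.0112400 − 1)×1000 = (0.931495 − 1)×1000 = -68.505‰
δ_B = (0.0102892/0.0112400 − 1)×1000 = (0.915409 − 1)×1000 = -84.591‰
f_A = (δ_mix − δ_B)/(δ_A − δ_B) = (-77.5 − (-84.591))/(-68.505 − (-84.591))
f_A = 7.091 / 16.085 = 0.4408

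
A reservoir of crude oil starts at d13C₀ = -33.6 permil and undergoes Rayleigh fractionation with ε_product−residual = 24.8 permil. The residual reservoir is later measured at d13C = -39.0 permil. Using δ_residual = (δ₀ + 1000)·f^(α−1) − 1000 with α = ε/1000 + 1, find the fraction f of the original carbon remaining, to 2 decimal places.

α − 1 = ε/1000 = 0.0248
(δ_res + 1000)/(δ₀ + 1000) = (-39.0 + 1000)/(-33.6 + 1000) = 961.0/966.4 = 0.994412
f = 0.994412^(1/0.0248) = exp(ln(0.994412)/0.0248) = exp(-0.00560/0.0248)
f = exp(-0.2259) = 0.7978

0.80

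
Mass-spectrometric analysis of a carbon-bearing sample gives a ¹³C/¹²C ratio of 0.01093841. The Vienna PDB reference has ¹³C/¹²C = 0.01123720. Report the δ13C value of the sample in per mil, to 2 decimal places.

-26.59 per mil

δ13C = (R_sample / R_standard − 1) × 1000
R_sample / R_standard = 0.01093841 / 0.01123720 = 0.973411
δ13C = (0.973411 − 1) × 1000 = -26.589 per mil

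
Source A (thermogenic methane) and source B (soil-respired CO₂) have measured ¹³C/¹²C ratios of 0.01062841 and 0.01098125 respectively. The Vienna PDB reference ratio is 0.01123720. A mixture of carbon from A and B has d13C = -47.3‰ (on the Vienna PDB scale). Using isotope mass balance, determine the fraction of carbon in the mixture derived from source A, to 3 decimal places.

δ_A = (0.01062841/0.01123720 − 1)×1000 = (0.945824 − 1)×1000 = -54.176‰
δ_B = (0.01098125/0.01123720 − 1)×1000 = (0.977223 − 1)×1000 = -22.777‰
f_A = (δ_mix − δ_B)/(δ_A − δ_B) = (-47.3 − (-22.777))/(-54.176 − (-22.777))
f_A = -24.523 / -31.399 = 0.7810

0.781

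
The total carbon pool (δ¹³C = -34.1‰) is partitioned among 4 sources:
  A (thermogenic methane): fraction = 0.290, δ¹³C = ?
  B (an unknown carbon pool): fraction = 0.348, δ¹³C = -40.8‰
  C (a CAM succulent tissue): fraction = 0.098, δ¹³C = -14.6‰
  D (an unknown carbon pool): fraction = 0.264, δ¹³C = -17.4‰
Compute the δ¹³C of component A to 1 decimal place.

Isotope mass balance: δ_bulk = Σ fᵢ·δᵢ.
-34.1 = 0.290×δ_A + 0.348×(-40.8) + 0.098×(-14.6) + 0.264×(-17.4)
0.290·δ_A = -34.1 − (-20.223) = -13.877
δ_A = -13.877 / 0.290 = -47.85‰

-47.9‰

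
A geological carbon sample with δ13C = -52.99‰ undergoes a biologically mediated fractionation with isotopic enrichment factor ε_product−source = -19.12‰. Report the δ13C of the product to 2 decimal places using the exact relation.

-71.10‰

Exactly, δ_product = (δ_source + 1000)·(ε/1000 + 1) − 1000.
δ_product = (-52.99 + 1000) × (-19.12/1000 + 1) − 1000
δ_product = -71.097‰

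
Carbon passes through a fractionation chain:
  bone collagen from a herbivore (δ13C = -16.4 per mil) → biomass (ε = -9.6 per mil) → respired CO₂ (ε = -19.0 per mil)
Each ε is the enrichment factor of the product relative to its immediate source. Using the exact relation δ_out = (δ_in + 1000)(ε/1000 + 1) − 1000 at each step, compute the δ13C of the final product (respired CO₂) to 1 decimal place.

step 1: δ = (-16.40 + 1000)·(-9.6/1000 + 1) − 1000 = -25.84 per mil
step 2: δ = (-25.84 + 1000)·(-19.0/1000 + 1) − 1000 = -44.35 per mil

-44.4 per mil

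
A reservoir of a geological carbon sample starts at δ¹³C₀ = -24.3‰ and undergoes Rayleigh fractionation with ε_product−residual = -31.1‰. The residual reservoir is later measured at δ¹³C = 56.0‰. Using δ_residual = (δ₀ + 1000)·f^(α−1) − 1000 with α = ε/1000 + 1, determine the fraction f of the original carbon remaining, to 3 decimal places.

0.079

α − 1 = ε/1000 = -0.0311
(δ_res + 1000)/(δ₀ + 1000) = (56.0 + 1000)/(-24.3 + 1000) = 1056.0/975.7 = 1.082300
f = 1.082300^(1/-0.0311) = exp(ln(1.082300)/-0.0311) = exp(0.07909/-0.0311)
f = exp(-2.5430) = 0.0786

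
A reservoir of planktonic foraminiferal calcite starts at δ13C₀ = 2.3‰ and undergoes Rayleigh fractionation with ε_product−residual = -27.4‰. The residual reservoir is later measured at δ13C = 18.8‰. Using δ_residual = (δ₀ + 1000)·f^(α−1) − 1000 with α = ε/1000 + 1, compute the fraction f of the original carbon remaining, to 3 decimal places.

α − 1 = ε/1000 = -0.0274
(δ_res + 1000)/(δ₀ + 1000) = (18.8 + 1000)/(2.3 + 1000) = 1018.8/1002.3 = 1.016462
f = 1.016462^(1/-0.0274) = exp(ln(1.016462)/-0.0274) = exp(0.01633/-0.0274)
f = exp(-0.5959) = 0.5511

0.551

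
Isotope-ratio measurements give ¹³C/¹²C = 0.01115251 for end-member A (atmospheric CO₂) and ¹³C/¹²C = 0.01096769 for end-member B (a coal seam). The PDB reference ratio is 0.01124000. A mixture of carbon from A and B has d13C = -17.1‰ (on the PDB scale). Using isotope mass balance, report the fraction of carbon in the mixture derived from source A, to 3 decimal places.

δ_A = (0.01115251/0.01124000 − 1)×1000 = (0.992216 − 1)×1000 = -7.784‰
δ_B = (0.01096769/0.01124000 − 1)×1000 = (0.975773 − 1)×1000 = -24.227‰
f_A = (δ_mix − δ_B)/(δ_A − δ_B) = (-17.1 − (-24.227))/(-7.784 − (-24.227))
f_A = 7.127 / 16.443 = 0.4334

0.433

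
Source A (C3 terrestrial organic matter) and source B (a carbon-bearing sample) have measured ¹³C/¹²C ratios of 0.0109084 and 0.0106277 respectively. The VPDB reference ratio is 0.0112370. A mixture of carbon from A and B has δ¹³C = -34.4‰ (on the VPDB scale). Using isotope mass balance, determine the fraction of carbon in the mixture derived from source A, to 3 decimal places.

δ_A = (0.0109084/0.0112370 − 1)×1000 = (0.970757 − 1)×1000 = -29.243‰
δ_B = (0.0106277/0.0112370 − 1)×1000 = (0.945777 − 1)×1000 = -54.223‰
f_A = (δ_mix − δ_B)/(δ_A − δ_B) = (-34.4 − (-54.223))/(-29.243 − (-54.223))
f_A = 19.823 / 24.980 = 0.7935

0.794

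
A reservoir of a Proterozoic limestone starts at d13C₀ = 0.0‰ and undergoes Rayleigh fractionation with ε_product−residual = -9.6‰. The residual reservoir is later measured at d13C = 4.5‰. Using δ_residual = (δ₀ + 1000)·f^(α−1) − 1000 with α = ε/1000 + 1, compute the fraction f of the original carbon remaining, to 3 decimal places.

α − 1 = ε/1000 = -0.0096
(δ_res + 1000)/(δ₀ + 1000) = (4.5 + 1000)/(-0.0 + 1000) = 1004.5/1000.0 = 1.004500
f = 1.004500^(1/-0.0096) = exp(ln(1.004500)/-0.0096) = exp(0.00449/-0.0096)
f = exp(-0.4677) = 0.6264

0.626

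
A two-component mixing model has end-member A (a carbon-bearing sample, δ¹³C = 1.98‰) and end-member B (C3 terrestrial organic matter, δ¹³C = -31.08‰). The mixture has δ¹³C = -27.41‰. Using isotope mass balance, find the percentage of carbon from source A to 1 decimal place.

11.1%

δ_mix = f_A·δ_A + (1 − f_A)·δ_B  ⇒  f_A = (δ_mix − δ_B)/(δ_A − δ_B)
f_A = (-27.41 − (-31.08)) / (1.98 − (-31.08))
f_A = 3.67 / 33.06 = 0.1110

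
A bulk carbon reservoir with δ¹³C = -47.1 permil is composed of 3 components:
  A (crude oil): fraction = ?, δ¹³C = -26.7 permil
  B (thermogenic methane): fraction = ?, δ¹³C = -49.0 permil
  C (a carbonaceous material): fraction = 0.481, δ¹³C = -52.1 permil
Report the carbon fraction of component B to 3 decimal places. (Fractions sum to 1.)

0.367

Let f_B and f_A be the unknown fractions; fractions sum to 1 so f_B + f_A = 0.519.
Mass balance: Σ fᵢ·δᵢ = δ_bulk ⇒ f_B·(-49.0) + f_A·(-26.7) = -47.1 − (-25.060) = -22.040
Substitute f_A = 0.519 − f_B:
f_B·(-49.0 − -26.7) = -22.040 − 0.519×(-26.7) = -8.183
f_B = -8.183 / -22.3 = 0.3669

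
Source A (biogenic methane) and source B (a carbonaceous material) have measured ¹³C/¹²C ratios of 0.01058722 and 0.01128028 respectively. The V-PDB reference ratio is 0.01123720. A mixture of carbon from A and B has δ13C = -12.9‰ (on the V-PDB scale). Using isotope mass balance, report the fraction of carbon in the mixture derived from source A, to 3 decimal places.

0.271

δ_A = (0.01058722/0.01123720 − 1)×1000 = (0.942158 − 1)×1000 = -57.842‰
δ_B = (0.01128028/0.01123720 − 1)×1000 = (1.003834 − 1)×1000 = 3.834‰
f_A = (δ_mix − δ_B)/(δ_A − δ_B) = (-12.9 − (3.834))/(-57.842 − (3.834))
f_A = -16.734 / -61.676 = 0.2713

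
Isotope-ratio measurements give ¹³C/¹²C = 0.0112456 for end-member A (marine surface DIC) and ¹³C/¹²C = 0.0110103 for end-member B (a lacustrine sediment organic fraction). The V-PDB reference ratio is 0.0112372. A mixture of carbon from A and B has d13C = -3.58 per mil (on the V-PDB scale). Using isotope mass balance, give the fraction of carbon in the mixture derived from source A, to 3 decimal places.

δ_A = (0.0112456/0.0112372 − 1)×1000 = (1.000748 − 1)×1000 = 0.748 per mil
δ_B = (0.0110103/0.0112372 − 1)×1000 = (0.979808 − 1)×1000 = -20.192 per mil
f_A = (δ_mix − δ_B)/(δ_A − δ_B) = (-3.58 − (-20.192))/(0.748 − (-20.192))
f_A = 16.612 / 20.939 = 0.7933

0.793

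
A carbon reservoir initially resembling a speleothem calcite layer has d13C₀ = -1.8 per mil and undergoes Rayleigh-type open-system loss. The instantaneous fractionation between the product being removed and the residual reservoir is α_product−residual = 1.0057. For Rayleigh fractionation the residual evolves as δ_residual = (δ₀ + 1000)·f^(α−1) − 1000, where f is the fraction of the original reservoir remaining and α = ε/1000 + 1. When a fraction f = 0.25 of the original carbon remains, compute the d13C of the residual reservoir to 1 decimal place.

Rayleigh residual: δ_res = (δ₀ + 1000)·f^(α−1) − 1000
α − 1 = 0.00570
f^(α−1) = 0.25^(0.00570) = 0.992129
δ_res = (-1.8 + 1000) × 0.992129 − 1000 = 990.343 − 1000 = -9.66 per mil

-9.7 per mil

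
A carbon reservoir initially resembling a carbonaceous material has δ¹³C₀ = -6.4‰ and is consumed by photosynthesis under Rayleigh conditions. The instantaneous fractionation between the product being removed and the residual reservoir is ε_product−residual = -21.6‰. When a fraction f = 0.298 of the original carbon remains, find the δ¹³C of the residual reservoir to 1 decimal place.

Rayleigh residual: δ_res = (δ₀ + 1000)·f^(α−1) − 1000
α = ε/1000 + 1 = 0.97840, so α − 1 = -0.02160
f^(α−1) = 0.298^(-0.02160) = 1.026495
δ_res = (-6.4 + 1000) × 1.026495 − 1000 = 1019.926 − 1000 = 19.93‰

19.9‰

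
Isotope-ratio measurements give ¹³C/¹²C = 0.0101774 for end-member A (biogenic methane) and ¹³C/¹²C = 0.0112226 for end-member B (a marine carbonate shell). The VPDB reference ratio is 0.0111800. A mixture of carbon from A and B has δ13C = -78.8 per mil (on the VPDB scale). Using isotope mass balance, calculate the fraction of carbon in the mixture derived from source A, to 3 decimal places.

0.884

δ_A = (0.0101774/0.0111800 − 1)×1000 = (0.910322 − 1)×1000 = -89.678 per mil
δ_B = (0.0112226/0.0111800 − 1)×1000 = (1.003810 − 1)×1000 = 3.810 per mil
f_A = (δ_mix − δ_B)/(δ_A − δ_B) = (-78.8 − (3.810))/(-89.678 − (3.810))
f_A = -82.610 / -93.488 = 0.8836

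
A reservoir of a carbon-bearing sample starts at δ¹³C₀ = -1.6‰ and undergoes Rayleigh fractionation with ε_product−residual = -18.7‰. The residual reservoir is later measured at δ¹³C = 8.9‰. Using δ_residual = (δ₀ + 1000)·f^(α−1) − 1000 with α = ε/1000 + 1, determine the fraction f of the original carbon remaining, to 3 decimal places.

α − 1 = ε/1000 = -0.0187
(δ_res + 1000)/(δ₀ + 1000) = (8.9 + 1000)/(-1.6 + 1000) = 1008.9/998.4 = 1.010517
f = 1.010517^(1/-0.0187) = exp(ln(1.010517)/-0.0187) = exp(0.01046/-0.0187)
f = exp(-0.5595) = 0.5715

0.572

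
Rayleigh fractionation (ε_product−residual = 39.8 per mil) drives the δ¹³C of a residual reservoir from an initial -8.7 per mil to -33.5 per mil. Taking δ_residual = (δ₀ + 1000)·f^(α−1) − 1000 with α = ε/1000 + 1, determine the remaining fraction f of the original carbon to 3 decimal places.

0.529

α − 1 = ε/1000 = 0.0398
(δ_res + 1000)/(δ₀ + 1000) = (-33.5 + 1000)/(-8.7 + 1000) = 966.5/991.3 = 0.974982
f = 0.974982^(1/0.0398) = exp(ln(0.974982)/0.0398) = exp(-0.02534/0.0398)
f = exp(-0.6366) = 0.5291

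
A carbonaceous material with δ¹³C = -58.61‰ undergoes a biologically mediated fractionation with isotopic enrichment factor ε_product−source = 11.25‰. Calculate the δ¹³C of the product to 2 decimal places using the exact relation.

Exactly, δ_product = (δ_source + 1000)·(ε/1000 + 1) − 1000.
δ_product = (-58.61 + 1000) × (11.25/1000 + 1) − 1000
δ_product = -48.019‰

-48.02‰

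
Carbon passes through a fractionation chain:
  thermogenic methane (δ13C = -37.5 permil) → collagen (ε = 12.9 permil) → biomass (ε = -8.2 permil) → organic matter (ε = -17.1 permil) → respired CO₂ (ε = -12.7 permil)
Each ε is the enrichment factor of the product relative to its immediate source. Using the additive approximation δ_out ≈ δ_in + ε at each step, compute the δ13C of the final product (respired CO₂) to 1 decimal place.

-62.6 permil

step 1: δ ≈ -37.5 + (12.9) = -24.6 permil
step 2: δ ≈ -24.6 + (-8.2) = -32.8 permil
step 3: δ ≈ -32.8 + (-17.1) = -49.9 permil
step 4: δ ≈ -49.9 + (-12.7) = -62.6 permil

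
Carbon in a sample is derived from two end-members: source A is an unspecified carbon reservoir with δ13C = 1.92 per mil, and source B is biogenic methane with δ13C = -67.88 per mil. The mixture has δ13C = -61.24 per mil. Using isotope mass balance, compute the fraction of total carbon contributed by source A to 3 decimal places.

δ_mix = f_A·δ_A + (1 − f_A)·δ_B  ⇒  f_A = (δ_mix − δ_B)/(δ_A − δ_B)
f_A = (-61.24 − (-67.88)) / (1.92 − (-67.88))
f_A = 6.64 / 69.80 = 0.0951

0.095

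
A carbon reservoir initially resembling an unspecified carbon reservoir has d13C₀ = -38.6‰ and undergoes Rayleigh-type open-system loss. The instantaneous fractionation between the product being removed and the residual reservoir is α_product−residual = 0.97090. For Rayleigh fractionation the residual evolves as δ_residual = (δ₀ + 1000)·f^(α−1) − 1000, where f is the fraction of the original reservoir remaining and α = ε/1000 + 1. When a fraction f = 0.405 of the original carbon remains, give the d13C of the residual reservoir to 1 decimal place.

-13.0‰

Rayleigh residual: δ_res = (δ₀ + 1000)·f^(α−1) − 1000
α − 1 = -0.02910
f^(α−1) = 0.405^(-0.02910) = 1.026652
δ_res = (-38.6 + 1000) × 1.026652 − 1000 = 987.023 − 1000 = -12.98‰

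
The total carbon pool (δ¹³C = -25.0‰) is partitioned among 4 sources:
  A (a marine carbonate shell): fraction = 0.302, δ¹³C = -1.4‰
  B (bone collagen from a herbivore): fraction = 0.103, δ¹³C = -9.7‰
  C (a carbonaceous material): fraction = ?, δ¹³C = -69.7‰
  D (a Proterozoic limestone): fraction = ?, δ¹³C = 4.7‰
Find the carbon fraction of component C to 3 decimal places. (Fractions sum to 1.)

Let f_C and f_D be the unknown fractions; fractions sum to 1 so f_C + f_D = 0.595.
Mass balance: Σ fᵢ·δᵢ = δ_bulk ⇒ f_C·(-69.7) + f_D·(4.7) = -25.0 − (-1.422) = -23.578
Substitute f_D = 0.595 − f_C:
f_C·(-69.7 − 4.7) = -23.578 − 0.595×(4.7) = -26.375
f_C = -26.375 / -74.4 = 0.3545

0.354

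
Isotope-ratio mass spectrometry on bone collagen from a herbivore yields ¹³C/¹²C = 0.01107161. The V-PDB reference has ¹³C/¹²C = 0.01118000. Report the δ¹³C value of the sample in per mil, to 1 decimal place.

δ¹³C = (R_sample / R_standard − 1) × 1000
R_sample / R_standard = 0.01107161 / 0.01118000 = 0.990305
δ¹³C = (0.990305 − 1) × 1000 = -9.69 per mil

-9.7 per mil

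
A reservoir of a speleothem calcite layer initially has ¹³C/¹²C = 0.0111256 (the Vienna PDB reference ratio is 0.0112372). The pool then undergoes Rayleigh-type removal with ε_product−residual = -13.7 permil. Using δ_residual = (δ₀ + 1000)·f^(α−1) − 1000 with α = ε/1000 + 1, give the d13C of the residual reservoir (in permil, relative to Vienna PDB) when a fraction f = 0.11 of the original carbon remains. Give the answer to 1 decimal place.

δ₀ = (0.0111256/0.0112372 − 1)×1000 = (0.990069 − 1)×1000 = -9.931 permil
α − 1 = ε/1000 = -0.0137
f^(α−1) = 0.11^(-0.0137) = 1.030702
δ_res = (-9.931 + 1000) × 1.030702 − 1000 = 1020.465 − 1000 = 20.47 permil

20.5 permil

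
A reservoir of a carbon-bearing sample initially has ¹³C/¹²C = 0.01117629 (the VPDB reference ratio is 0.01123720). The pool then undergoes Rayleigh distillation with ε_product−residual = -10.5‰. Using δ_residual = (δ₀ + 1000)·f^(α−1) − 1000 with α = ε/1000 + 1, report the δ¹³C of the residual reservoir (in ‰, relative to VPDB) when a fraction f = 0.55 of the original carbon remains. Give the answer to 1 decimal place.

δ₀ = (0.01117629/0.01123720 − 1)×1000 = (0.994580 − 1)×1000 = -5.420‰
α − 1 = ε/1000 = -0.0105
f^(α−1) = 0.55^(-0.0105) = 1.006297
δ_res = (-5.420 + 1000) × 1.006297 − 1000 = 1000.843 − 1000 = 0.84‰

0.8‰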